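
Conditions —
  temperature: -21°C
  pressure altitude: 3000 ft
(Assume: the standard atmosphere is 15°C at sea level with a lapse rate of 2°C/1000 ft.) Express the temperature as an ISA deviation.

ISA temperature at 3000 ft = 15 − 2 × (3000/1000) = 9°C.
Deviation = OAT − ISA = -21 − 9 = -30°C.

ISA-30°C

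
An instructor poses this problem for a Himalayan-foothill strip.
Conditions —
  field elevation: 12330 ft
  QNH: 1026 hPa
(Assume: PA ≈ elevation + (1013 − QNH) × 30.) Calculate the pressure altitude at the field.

11940 ft

Pressure correction = (1013 − 1026) × 30 = -390 ft.
Pressure altitude = 12330 + (-390) = 11940 ft.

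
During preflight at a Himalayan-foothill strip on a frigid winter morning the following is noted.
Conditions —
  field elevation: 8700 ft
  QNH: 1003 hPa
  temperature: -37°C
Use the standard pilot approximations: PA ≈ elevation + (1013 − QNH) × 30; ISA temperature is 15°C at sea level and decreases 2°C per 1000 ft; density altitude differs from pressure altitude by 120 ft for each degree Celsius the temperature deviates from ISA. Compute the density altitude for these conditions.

Pressure altitude = 8700 + (1013 − 1003) × 30 = 8700 + (+300) = 9000 ft.
ISA temperature at 9000 ft = 15 − 2 × (9000/1000) = -3°C.
ISA deviation = -37 − (-3) = -34°C.
Density altitude = 9000 + 120 × (-34) = 4920 ft.

4920 ft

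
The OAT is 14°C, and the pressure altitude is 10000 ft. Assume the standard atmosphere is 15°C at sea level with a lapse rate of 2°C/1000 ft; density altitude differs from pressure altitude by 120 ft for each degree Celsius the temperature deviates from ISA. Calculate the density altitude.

ISA temperature at 10000 ft = 15 − 2 × (10000/1000) = -5°C.
ISA deviation = 14 − (-5) = +19°C.
Density altitude = 10000 + 120 × (19) = 10000 + (+2280) = 12280 ft.

12280 ft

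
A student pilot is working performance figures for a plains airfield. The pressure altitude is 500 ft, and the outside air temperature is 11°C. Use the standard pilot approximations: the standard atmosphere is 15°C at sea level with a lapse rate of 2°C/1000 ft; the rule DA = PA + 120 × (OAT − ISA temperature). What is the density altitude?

140 ft

ISA temperature at 500 ft = 15 − 2 × (500/1000) = 14°C.
ISA deviation = 11 − 14 = -3°C.
Density altitude = 500 + 120 × (-3) = 500 + (-360) = 140 ft.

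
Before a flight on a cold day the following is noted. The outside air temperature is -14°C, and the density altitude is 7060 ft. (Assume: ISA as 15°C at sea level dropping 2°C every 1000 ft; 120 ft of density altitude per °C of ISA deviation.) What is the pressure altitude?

8500 ft

DA = PA + 120 × (OAT − (15 − 2·PA/1000)) = PA + 120·OAT − 1800 + 0.24·PA = 1.24·PA + 120·OAT − 1800.
So 1.24·PA = 7060 − 120 × (-14) + 1800 = 10540.
PA = 10540 / 1.24 = 8500 ft.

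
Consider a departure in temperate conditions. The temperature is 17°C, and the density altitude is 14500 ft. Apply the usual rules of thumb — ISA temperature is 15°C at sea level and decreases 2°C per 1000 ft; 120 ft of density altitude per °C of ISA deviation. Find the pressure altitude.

11500 ft

DA = PA + 120 × (OAT − (15 − 2·PA/1000)) = PA + 120·OAT − 1800 + 0.24·PA = 1.24·PA + 120·OAT − 1800.
So 1.24·PA = 14500 − 120 × 17 + 1800 = 14260.
PA = 14260 / 1.24 = 11500 ft.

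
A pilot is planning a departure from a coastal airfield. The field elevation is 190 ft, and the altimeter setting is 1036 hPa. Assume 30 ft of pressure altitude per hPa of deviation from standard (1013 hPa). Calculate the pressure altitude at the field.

-500 ft

Pressure correction = (1013 − 1036) × 30 = -690 ft.
Pressure altitude = 190 + (-690) = -500 ft.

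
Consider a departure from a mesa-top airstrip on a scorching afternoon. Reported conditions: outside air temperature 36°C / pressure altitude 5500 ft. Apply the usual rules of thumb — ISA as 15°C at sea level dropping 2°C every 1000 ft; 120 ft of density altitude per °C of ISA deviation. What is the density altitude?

9340 ft

ISA temperature at 5500 ft = 15 − 2 × (5500/1000) = 4°C.
ISA deviation = 36 − 4 = +32°C.
Density altitude = 5500 + 120 × (32) = 5500 + (+3840) = 9340 ft.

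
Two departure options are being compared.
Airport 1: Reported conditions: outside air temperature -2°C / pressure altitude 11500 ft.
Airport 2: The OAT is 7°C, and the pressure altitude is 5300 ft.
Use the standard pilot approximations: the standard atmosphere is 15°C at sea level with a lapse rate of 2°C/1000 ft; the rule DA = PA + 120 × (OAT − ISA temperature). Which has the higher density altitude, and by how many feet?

Airport 1: ISA temp = -8°C, deviation +6°C, DA = 11500 + 120 × 6 = 12220 ft.
Airport 2: ISA temp = 4.4°C, deviation +2.6°C, DA = 5300 + 120 × 2.6 = 5612 ft.
Airport 1 is higher by 12220 − 5612 = 6608 ft.

Airport 1 by 6608 ft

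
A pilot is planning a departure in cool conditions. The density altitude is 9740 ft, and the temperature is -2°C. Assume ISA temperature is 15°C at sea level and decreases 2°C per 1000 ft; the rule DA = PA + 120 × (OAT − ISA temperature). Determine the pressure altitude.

DA = PA + 120 × (OAT − (15 − 2·PA/1000)) = PA + 120·OAT − 1800 + 0.24·PA = 1.24·PA + 120·OAT − 1800.
So 1.24·PA = 9740 − 120 × (-2) + 1800 = 11780.
PA = 11780 / 1.24 = 9500 ft.

9500 ft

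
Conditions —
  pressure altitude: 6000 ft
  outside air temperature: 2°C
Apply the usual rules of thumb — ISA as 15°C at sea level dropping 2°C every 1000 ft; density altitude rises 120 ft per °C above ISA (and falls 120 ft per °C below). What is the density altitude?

ISA temperature at 6000 ft = 15 − 2 × (6000/1000) = 3°C.
ISA deviation = 2 − 3 = -1°C.
Density altitude = 6000 + 120 × (-1) = 6000 + (-120) = 5880 ft.

5880 ft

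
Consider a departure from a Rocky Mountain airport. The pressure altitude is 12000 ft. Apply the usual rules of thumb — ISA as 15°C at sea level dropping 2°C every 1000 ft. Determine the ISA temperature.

ISA temperature = 15 − 2 × (12000/1000) = 15 − 24 = -9°C.

-9°C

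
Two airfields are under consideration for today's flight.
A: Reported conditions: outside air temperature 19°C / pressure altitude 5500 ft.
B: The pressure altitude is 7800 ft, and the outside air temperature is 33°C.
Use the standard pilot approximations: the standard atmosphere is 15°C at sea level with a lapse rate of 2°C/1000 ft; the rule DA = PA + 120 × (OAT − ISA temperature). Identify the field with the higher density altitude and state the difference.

B by 4532 ft

A: ISA temp = 4°C, deviation +15°C, DA = 5500 + 120 × 15 = 7300 ft.
B: ISA temp = -0.6°C, deviation +33.6°C, DA = 7800 + 120 × 33.6 = 11832 ft.
B is higher by 11832 − 7300 = 4532 ft.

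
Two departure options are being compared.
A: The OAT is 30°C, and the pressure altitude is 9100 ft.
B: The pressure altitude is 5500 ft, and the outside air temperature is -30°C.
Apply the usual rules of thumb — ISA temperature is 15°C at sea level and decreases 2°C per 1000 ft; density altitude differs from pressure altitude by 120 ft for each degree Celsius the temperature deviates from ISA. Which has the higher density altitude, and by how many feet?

A by 11664 ft

A: ISA temp = -3.2°C, deviation +33.2°C, DA = 9100 + 120 × 33.2 = 13084 ft.
B: ISA temp = 4°C, deviation -34°C, DA = 5500 + 120 × (-34) = 1420 ft.
A is higher by 13084 − 1420 = 11664 ft.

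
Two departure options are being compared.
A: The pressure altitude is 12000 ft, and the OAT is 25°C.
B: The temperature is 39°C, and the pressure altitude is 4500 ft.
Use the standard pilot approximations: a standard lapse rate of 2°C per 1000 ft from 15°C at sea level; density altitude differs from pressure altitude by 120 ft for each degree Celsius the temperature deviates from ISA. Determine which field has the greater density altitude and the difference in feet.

A: ISA temp = -9°C, deviation +34°C, DA = 12000 + 120 × 34 = 16080 ft.
B: ISA temp = 6°C, deviation +33°C, DA = 4500 + 120 × 33 = 8460 ft.
A is higher by 16080 − 8460 = 7620 ft.

A by 7620 ft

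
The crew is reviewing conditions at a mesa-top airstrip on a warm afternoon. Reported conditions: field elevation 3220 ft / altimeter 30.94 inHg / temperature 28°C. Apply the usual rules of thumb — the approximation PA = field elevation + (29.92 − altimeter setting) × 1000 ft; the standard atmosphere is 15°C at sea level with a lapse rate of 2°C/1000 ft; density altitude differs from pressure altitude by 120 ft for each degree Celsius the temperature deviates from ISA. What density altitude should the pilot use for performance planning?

4288 ft

Pressure altitude = 3220 + (29.92 − 30.94) × 1000 = 3220 + (-1020) = 2200 ft.
ISA temperature at 2200 ft = 15 − 2 × (2200/1000) = 10.6°C.
ISA deviation = 28 − 10.6 = +17.4°C.
Density altitude = 2200 + 120 × (17.4) = 4288 ft.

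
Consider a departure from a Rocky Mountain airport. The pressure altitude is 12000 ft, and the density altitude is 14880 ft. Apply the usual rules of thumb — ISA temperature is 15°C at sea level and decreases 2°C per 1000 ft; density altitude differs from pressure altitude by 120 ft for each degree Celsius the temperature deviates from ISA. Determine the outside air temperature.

15°C

Density altitude − pressure altitude = 14880 − 12000 = +2880 ft.
At 120 ft/°C that is an ISA deviation of 2880/120 = +24°C.
ISA temperature at 12000 ft = 15 − 2 × (12000/1000) = -9°C.
OAT = ISA + deviation = -9 + (+24) = 15°C.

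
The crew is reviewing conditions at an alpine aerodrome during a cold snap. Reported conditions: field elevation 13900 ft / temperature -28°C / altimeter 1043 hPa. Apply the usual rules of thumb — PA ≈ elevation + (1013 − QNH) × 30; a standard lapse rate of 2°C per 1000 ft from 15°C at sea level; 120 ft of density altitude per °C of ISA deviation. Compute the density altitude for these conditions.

10960 ft

Pressure altitude = 13900 + (1013 − 1043) × 30 = 13900 + (-900) = 13000 ft.
ISA temperature at 13000 ft = 15 − 2 × (13000/1000) = -11°C.
ISA deviation = -28 − (-11) = -17°C.
Density altitude = 13000 + 120 × (-17) = 10960 ft.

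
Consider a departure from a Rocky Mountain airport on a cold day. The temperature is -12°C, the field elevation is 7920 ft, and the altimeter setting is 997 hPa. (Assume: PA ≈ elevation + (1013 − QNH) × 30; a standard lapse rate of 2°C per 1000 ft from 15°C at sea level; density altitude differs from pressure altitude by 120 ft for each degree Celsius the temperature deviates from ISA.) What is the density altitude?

Pressure altitude = 7920 + (1013 − 997) × 30 = 7920 + (+480) = 8400 ft.
ISA temperature at 8400 ft = 15 − 2 × (8400/1000) = -1.8°C.
ISA deviation = -12 − (-1.8) = -10.2°C.
Density altitude = 8400 + 120 × (-10.2) = 7176 ft.

7176 ft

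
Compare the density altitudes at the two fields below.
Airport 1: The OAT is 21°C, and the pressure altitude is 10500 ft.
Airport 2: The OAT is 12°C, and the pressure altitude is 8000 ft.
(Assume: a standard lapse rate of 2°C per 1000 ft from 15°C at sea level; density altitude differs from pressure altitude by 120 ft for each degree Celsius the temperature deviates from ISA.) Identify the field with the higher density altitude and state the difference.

Airport 1: ISA temp = -6°C, deviation +27°C, DA = 10500 + 120 × 27 = 13740 ft.
Airport 2: ISA temp = -1°C, deviation +13°C, DA = 8000 + 120 × 13 = 9560 ft.
Airport 1 is higher by 13740 − 9560 = 4180 ft.

Airport 1 by 4180 ft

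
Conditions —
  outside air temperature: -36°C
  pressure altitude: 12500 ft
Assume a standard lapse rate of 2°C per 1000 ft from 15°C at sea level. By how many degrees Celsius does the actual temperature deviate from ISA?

ISA-26°C

ISA temperature at 12500 ft = 15 − 2 × (12500/1000) = -10°C.
Deviation = OAT − ISA = -36 − (-10) = -26°C.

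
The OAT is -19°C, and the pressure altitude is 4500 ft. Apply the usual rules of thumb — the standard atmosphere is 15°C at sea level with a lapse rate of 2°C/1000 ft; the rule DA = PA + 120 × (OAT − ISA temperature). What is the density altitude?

ISA temperature at 4500 ft = 15 − 2 × (4500/1000) = 6°C.
ISA deviation = -19 − 6 = -25°C.
Density altitude = 4500 + 120 × (-25) = 4500 + (-3000) = 1500 ft.

1500 ft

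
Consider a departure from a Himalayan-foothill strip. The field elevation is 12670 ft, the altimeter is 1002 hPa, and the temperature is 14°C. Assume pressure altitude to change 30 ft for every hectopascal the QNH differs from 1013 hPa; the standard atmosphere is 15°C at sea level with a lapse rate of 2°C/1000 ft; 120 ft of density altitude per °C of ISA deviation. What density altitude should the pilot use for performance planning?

16000 ft

Pressure altitude = 12670 + (1013 − 1002) × 30 = 12670 + (+330) = 13000 ft.
ISA temperature at 13000 ft = 15 − 2 × (13000/1000) = -11°C.
ISA deviation = 14 − (-11) = +25°C.
Density altitude = 13000 + 120 × (25) = 16000 ft.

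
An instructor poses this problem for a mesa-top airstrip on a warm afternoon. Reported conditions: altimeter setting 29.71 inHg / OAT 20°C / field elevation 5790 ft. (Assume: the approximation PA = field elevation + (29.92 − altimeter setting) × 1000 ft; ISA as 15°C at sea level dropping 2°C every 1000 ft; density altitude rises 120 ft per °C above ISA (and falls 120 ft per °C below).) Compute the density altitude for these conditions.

Pressure altitude = 5790 + (29.92 − 29.71) × 1000 = 5790 + (+210) = 6000 ft.
ISA temperature at 6000 ft = 15 − 2 × (6000/1000) = 3°C.
ISA deviation = 20 − 3 = +17°C.
Density altitude = 6000 + 120 × (17) = 8040 ft.

8040 ft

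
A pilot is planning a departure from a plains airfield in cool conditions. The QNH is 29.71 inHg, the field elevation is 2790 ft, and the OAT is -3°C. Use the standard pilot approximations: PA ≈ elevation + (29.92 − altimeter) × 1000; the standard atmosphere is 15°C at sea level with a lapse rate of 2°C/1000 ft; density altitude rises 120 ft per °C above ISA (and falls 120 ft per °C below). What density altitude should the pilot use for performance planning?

1560 ft

Pressure altitude = 2790 + (29.92 − 29.71) × 1000 = 2790 + (+210) = 3000 ft.
ISA temperature at 3000 ft = 15 − 2 × (3000/1000) = 9°C.
ISA deviation = -3 − 9 = -12°C.
Density altitude = 3000 + 120 × (-12) = 1560 ft.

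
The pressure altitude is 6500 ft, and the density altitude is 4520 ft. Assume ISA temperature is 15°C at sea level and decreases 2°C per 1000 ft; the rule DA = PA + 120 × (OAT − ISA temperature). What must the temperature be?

Density altitude − pressure altitude = 4520 − 6500 = -1980 ft.
At 120 ft/°C that is an ISA deviation of -1980/120 = -16.5°C.
ISA temperature at 6500 ft = 15 − 2 × (6500/1000) = 2°C.
OAT = ISA + deviation = 2 + (-16.5) = -14.5°C.

-14.5°C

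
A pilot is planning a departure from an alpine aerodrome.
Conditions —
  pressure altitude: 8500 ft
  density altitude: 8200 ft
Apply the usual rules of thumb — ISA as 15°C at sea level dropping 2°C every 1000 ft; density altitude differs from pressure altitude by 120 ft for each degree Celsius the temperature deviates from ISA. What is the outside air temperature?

Density altitude − pressure altitude = 8200 − 8500 = -300 ft.
At 120 ft/°C that is an ISA deviation of -300/120 = -2.5°C.
ISA temperature at 8500 ft = 15 − 2 × (8500/1000) = -2°C.
OAT = ISA + deviation = -2 + (-2.5) = -4.5°C.

-4.5°C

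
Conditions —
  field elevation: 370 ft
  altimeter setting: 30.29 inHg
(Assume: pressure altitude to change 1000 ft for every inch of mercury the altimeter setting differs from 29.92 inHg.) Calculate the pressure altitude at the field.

Pressure correction = (29.92 − 30.29) × 1000 = -370 ft.
Pressure altitude = 370 + (-370) = 0 ft.

0 ft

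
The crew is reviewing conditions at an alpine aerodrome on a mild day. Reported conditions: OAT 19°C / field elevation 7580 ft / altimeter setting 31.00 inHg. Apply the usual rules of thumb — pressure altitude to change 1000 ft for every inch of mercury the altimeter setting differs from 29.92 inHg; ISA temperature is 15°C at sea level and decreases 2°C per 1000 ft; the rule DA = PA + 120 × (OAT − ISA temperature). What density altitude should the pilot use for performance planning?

Pressure altitude = 7580 + (29.92 − 31.00) × 1000 = 7580 + (-1080) = 6500 ft.
ISA temperature at 6500 ft = 15 − 2 × (6500/1000) = 2°C.
ISA deviation = 19 − 2 = +17°C.
Density altitude = 6500 + 120 × (17) = 8540 ft.

8540 ft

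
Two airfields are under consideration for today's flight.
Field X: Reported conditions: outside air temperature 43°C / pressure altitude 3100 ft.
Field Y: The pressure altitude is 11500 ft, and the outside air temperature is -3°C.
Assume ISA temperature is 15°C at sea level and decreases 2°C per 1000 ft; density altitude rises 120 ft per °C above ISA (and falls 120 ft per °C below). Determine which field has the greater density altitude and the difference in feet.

Field Y by 4896 ft

Field X: ISA temp = 8.8°C, deviation +34.2°C, DA = 3100 + 120 × 34.2 = 7204 ft.
Field Y: ISA temp = -8°C, deviation +5°C, DA = 11500 + 120 × 5 = 12100 ft.
Field Y is higher by 12100 − 7204 = 4896 ft.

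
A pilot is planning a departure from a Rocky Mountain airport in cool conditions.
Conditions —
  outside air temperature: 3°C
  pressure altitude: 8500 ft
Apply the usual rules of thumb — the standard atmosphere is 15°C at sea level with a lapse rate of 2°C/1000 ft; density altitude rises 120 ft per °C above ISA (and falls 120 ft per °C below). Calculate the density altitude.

ISA temperature at 8500 ft = 15 − 2 × (8500/1000) = -2°C.
ISA deviation = 3 − (-2) = +5°C.
Density altitude = 8500 + 120 × (5) = 8500 + (+600) = 9100 ft.

9100 ft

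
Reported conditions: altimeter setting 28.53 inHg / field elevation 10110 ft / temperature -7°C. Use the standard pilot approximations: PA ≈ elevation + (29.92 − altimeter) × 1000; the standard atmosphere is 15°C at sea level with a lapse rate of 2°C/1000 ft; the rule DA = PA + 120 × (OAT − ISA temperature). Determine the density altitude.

11620 ft

Pressure altitude = 10110 + (29.92 − 28.53) × 1000 = 10110 + (+1390) = 11500 ft.
ISA temperature at 11500 ft = 15 − 2 × (11500/1000) = -8°C.
ISA deviation = -7 − (-8) = +1°C.
Density altitude = 11500 + 120 × (1) = 11620 ft.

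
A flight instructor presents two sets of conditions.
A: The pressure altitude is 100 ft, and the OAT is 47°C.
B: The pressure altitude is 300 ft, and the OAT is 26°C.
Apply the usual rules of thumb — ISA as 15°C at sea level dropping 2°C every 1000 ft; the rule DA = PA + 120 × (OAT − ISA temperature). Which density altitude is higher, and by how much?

A by 2272 ft

A: ISA temp = 14.8°C, deviation +32.2°C, DA = 100 + 120 × 32.2 = 3964 ft.
B: ISA temp = 14.4°C, deviation +11.6°C, DA = 300 + 120 × 11.6 = 1692 ft.
A is higher by 3964 − 1692 = 2272 ft.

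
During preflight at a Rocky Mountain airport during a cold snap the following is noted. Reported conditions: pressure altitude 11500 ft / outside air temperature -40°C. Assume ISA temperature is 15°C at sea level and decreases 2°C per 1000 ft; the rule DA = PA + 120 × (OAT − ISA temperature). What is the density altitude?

ISA temperature at 11500 ft = 15 − 2 × (11500/1000) = -8°C.
ISA deviation = -40 − (-8) = -32°C.
Density altitude = 11500 + 120 × (-32) = 11500 + (-3840) = 7660 ft.

7660 ft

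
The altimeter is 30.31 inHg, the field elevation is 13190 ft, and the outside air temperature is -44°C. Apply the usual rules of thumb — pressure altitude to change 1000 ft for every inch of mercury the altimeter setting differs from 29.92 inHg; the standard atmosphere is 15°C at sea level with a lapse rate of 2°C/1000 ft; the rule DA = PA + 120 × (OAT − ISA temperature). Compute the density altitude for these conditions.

Pressure altitude = 13190 + (29.92 − 30.31) × 1000 = 13190 + (-390) = 12800 ft.
ISA temperature at 12800 ft = 15 − 2 × (12800/1000) = -10.6°C.
ISA deviation = -44 − (-10.6) = -33.4°C.
Density altitude = 12800 + 120 × (-33.4) = 8792 ft.

8792 ft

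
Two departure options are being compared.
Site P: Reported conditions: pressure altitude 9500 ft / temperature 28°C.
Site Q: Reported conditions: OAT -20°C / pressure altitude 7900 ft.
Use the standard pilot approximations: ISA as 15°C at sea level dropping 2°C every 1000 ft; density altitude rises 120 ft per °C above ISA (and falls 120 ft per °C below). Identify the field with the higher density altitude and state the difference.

Site P by 7744 ft

Site P: ISA temp = -4°C, deviation +32°C, DA = 9500 + 120 × 32 = 13340 ft.
Site Q: ISA temp = -0.8°C, deviation -19.2°C, DA = 7900 + 120 × (-19.2) = 5596 ft.
Site P is higher by 13340 − 5596 = 7744 ft.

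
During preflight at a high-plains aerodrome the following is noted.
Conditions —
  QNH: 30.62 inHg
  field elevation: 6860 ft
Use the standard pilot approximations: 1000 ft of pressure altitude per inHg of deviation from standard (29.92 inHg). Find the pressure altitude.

Pressure correction = (29.92 − 30.62) × 1000 = -700 ft.
Pressure altitude = 6860 + (-700) = 6160 ft.

6160 ft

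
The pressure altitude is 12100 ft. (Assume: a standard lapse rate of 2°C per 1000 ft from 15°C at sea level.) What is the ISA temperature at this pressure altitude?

-9.2°C

ISA temperature = 15 − 2 × (12100/1000) = 15 − 24.2 = -9.2°C.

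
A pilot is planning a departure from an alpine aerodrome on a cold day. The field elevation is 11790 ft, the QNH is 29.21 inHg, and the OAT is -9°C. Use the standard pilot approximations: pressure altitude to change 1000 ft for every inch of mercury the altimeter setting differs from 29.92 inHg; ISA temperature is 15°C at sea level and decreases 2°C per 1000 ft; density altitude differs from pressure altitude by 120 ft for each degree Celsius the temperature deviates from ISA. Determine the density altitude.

12620 ft

Pressure altitude = 11790 + (29.92 − 29.21) × 1000 = 11790 + (+710) = 12500 ft.
ISA temperature at 12500 ft = 15 − 2 × (12500/1000) = -10°C.
ISA deviation = -9 − (-10) = +1°C.
Density altitude = 12500 + 120 × (1) = 12620 ft.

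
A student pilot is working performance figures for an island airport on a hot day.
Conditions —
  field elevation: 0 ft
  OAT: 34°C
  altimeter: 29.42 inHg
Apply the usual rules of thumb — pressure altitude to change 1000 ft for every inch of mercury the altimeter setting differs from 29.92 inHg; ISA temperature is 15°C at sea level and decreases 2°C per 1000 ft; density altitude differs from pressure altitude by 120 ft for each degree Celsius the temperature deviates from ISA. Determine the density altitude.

Pressure altitude = 0 + (29.92 − 29.42) × 1000 = 0 + (+500) = 500 ft.
ISA temperature at 500 ft = 15 − 2 × (500/1000) = 14°C.
ISA deviation = 34 − 14 = +20°C.
Density altitude = 500 + 120 × (20) = 2900 ft.

2900 ft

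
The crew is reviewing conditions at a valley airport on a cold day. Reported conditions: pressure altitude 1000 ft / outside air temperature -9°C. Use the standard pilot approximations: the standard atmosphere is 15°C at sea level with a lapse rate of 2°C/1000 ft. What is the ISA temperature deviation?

ISA temperature at 1000 ft = 15 − 2 × (1000/1000) = 13°C.
Deviation = OAT − ISA = -9 − 13 = -22°C.

ISA-22°C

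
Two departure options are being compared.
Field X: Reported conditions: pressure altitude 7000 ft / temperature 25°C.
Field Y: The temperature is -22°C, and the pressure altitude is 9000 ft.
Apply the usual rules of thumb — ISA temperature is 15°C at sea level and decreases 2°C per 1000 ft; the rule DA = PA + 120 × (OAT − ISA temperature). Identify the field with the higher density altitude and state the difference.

Field X by 3160 ft

Field X: ISA temp = 1°C, deviation +24°C, DA = 7000 + 120 × 24 = 9880 ft.
Field Y: ISA temp = -3°C, deviation -19°C, DA = 9000 + 120 × (-19) = 6720 ft.
Field X is higher by 9880 − 6720 = 3160 ft.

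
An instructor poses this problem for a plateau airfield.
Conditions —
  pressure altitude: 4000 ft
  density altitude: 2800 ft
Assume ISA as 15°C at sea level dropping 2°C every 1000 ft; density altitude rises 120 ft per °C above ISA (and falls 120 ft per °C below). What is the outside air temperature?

Density altitude − pressure altitude = 2800 − 4000 = -1200 ft.
At 120 ft/°C that is an ISA deviation of -1200/120 = -10°C.
ISA temperature at 4000 ft = 15 − 2 × (4000/1000) = 7°C.
OAT = ISA + deviation = 7 + (-10) = -3°C.

-3°C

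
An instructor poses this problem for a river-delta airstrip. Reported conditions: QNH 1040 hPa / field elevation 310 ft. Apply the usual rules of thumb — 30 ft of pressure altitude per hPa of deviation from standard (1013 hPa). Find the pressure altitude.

-500 ft

Pressure correction = (1013 − 1040) × 30 = -810 ft.
Pressure altitude = 310 + (-810) = -500 ft.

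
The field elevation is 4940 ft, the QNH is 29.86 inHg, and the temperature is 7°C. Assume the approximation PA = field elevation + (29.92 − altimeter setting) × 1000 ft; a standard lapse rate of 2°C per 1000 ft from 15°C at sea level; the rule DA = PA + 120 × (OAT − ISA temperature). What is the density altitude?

Pressure altitude = 4940 + (29.92 − 29.86) × 1000 = 4940 + (+60) = 5000 ft.
ISA temperature at 5000 ft = 15 − 2 × (5000/1000) = 5°C.
ISA deviation = 7 − 5 = +2°C.
Density altitude = 5000 + 120 × (2) = 5240 ft.

5240 ft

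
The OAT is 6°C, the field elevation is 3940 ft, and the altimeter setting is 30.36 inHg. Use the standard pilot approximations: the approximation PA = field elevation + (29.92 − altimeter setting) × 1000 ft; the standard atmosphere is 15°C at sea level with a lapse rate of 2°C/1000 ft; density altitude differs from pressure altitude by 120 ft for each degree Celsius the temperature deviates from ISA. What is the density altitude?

Pressure altitude = 3940 + (29.92 − 30.36) × 1000 = 3940 + (-440) = 3500 ft.
ISA temperature at 3500 ft = 15 − 2 × (3500/1000) = 8°C.
ISA deviation = 6 − 8 = -2°C.
Density altitude = 3500 + 120 × (-2) = 3260 ft.

3260 ft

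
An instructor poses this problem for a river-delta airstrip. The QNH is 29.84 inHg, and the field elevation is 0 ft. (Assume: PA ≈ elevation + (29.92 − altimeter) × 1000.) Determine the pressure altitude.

Pressure correction = (29.92 − 29.84) × 1000 = +80 ft.
Pressure altitude = 0 + (+80) = 80 ft.

80 ft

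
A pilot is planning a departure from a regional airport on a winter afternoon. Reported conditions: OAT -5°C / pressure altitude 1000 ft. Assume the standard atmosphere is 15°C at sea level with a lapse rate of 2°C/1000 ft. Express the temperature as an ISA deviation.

ISA temperature at 1000 ft = 15 − 2 × (1000/1000) = 13°C.
Deviation = OAT − ISA = -5 − 13 = -18°C.

ISA-18°C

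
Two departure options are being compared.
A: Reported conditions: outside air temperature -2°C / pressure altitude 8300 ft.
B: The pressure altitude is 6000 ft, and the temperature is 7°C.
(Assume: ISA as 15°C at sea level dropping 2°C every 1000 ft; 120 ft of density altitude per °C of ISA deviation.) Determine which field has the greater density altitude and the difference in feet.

A by 1772 ft

A: ISA temp = -1.6°C, deviation -0.4°C, DA = 8300 + 120 × (-0.4) = 8252 ft.
B: ISA temp = 3°C, deviation +4°C, DA = 6000 + 120 × 4 = 6480 ft.
A is higher by 8252 − 6480 = 1772 ft.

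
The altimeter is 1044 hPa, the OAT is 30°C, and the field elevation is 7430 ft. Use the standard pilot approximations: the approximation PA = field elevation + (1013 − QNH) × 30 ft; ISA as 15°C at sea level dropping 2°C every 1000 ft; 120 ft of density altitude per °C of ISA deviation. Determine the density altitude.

9860 ft

Pressure altitude = 7430 + (1013 − 1044) × 30 = 7430 + (-930) = 6500 ft.
ISA temperature at 6500 ft = 15 − 2 × (6500/1000) = 2°C.
ISA deviation = 30 − 2 = +28°C.
Density altitude = 6500 + 120 × (28) = 9860 ft.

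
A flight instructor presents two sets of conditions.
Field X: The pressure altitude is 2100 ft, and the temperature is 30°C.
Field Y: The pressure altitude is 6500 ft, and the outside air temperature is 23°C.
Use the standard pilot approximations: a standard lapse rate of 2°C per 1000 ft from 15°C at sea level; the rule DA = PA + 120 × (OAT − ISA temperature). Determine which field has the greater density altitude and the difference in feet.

Field X: ISA temp = 10.8°C, deviation +19.2°C, DA = 2100 + 120 × 19.2 = 4404 ft.
Field Y: ISA temp = 2°C, deviation +21°C, DA = 6500 + 120 × 21 = 9020 ft.
Field Y is higher by 9020 − 4404 = 4616 ft.

Field Y by 4616 ft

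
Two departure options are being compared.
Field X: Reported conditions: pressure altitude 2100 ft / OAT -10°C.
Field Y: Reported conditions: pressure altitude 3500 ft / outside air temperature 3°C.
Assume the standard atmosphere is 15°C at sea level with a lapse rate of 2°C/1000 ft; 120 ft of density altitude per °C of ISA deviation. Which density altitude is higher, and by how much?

Field Y by 3296 ft

Field X: ISA temp = 10.8°C, deviation -20.8°C, DA = 2100 + 120 × (-20.8) = -396 ft.
Field Y: ISA temp = 8°C, deviation -5°C, DA = 3500 + 120 × (-5) = 2900 ft.
Field Y is higher by 2900 − (-396) = 3296 ft.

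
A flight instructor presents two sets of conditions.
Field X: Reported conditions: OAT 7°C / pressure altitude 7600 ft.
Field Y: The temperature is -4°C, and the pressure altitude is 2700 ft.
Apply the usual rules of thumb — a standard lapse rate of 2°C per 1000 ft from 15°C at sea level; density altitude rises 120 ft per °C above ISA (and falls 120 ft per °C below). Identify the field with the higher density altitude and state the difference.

Field X by 7396 ft

Field X: ISA temp = -0.2°C, deviation +7.2°C, DA = 7600 + 120 × 7.2 = 8464 ft.
Field Y: ISA temp = 9.6°C, deviation -13.6°C, DA = 2700 + 120 × (-13.6) = 1068 ft.
Field X is higher by 8464 − 1068 = 7396 ft.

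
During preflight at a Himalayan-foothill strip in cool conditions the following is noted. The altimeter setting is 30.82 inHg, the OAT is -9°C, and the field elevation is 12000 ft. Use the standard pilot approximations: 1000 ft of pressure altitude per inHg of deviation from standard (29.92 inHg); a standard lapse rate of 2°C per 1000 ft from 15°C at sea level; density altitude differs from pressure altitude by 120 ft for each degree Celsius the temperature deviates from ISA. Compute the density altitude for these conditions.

10884 ft

Pressure altitude = 12000 + (29.92 − 30.82) × 1000 = 12000 + (-900) = 11100 ft.
ISA temperature at 11100 ft = 15 − 2 × (11100/1000) = -7.2°C.
ISA deviation = -9 − (-7.2) = -1.8°C.
Density altitude = 11100 + 120 × (-1.8) = 10884 ft.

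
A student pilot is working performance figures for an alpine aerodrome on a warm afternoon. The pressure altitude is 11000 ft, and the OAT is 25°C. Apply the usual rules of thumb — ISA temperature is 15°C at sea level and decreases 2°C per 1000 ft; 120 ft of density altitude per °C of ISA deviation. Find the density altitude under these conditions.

14840 ft

ISA temperature at 11000 ft = 15 − 2 × (11000/1000) = -7°C.
ISA deviation = 25 − (-7) = +32°C.
Density altitude = 11000 + 120 × (32) = 11000 + (+3840) = 14840 ft.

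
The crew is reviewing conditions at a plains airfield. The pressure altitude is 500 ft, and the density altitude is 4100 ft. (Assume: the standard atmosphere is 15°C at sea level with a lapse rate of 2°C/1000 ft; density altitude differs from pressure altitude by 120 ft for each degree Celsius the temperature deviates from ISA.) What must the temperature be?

44°C

Density altitude − pressure altitude = 4100 − 500 = +3600 ft.
At 120 ft/°C that is an ISA deviation of 3600/120 = +30°C.
ISA temperature at 500 ft = 15 − 2 × (500/1000) = 14°C.
OAT = ISA + deviation = 14 + (+30) = 44°C.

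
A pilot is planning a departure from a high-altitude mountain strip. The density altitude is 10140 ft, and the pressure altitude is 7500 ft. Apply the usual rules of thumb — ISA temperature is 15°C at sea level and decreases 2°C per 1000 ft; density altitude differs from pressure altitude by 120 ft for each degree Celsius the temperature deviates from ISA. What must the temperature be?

Density altitude − pressure altitude = 10140 − 7500 = +2640 ft.
At 120 ft/°C that is an ISA deviation of 2640/120 = +22°C.
ISA temperature at 7500 ft = 15 − 2 × (7500/1000) = 0°C.
OAT = ISA + deviation = 0 + (+22) = 22°C.

22°C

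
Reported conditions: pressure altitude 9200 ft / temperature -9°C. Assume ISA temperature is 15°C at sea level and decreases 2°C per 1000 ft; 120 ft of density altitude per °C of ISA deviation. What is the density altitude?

ISA temperature at 9200 ft = 15 − 2 × (9200/1000) = -3.4°C.
ISA deviation = -9 − (-3.4) = -5.6°C.
Density altitude = 9200 + 120 × (-5.6) = 9200 + (-672) = 8528 ft.

8528 ft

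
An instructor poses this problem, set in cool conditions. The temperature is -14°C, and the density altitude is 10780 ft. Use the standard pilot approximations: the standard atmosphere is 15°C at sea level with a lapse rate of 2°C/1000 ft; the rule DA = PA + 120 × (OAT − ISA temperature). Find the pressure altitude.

DA = PA + 120 × (OAT − (15 − 2·PA/1000)) = PA + 120·OAT − 1800 + 0.24·PA = 1.24·PA + 120·OAT − 1800.
So 1.24·PA = 10780 − 120 × (-14) + 1800 = 14260.
PA = 14260 / 1.24 = 11500 ft.

11500 ft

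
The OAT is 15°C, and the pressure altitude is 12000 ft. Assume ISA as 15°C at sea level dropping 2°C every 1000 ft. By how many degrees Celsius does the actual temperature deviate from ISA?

ISA+24°C

ISA temperature at 12000 ft = 15 − 2 × (12000/1000) = -9°C.
Deviation = OAT − ISA = 15 − (-9) = +24°C.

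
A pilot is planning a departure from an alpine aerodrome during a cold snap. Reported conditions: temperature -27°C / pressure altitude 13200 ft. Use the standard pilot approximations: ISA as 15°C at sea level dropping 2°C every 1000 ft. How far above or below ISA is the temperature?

ISA temperature at 13200 ft = 15 − 2 × (13200/1000) = -11.4°C.
Deviation = OAT − ISA = -27 − (-11.4) = -15.6°C.

ISA-15.6°C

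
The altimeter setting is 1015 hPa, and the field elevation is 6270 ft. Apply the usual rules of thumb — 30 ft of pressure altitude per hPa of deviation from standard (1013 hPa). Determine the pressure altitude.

Pressure correction = (1013 − 1015) × 30 = -60 ft.
Pressure altitude = 6270 + (-60) = 6210 ft.

6210 ft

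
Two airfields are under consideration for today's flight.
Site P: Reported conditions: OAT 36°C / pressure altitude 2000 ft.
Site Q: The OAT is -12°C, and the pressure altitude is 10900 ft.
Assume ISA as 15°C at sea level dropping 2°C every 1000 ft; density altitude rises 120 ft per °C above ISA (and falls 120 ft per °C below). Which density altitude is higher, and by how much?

Site P: ISA temp = 11°C, deviation +25°C, DA = 2000 + 120 × 25 = 5000 ft.
Site Q: ISA temp = -6.8°C, deviation -5.2°C, DA = 10900 + 120 × (-5.2) = 10276 ft.
Site Q is higher by 10276 − 5000 = 5276 ft.

Site Q by 5276 ft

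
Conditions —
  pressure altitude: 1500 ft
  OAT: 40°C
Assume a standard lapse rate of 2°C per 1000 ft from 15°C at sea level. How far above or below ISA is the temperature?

ISA+28°C

ISA temperature at 1500 ft = 15 − 2 × (1500/1000) = 12°C.
Deviation = OAT − ISA = 40 − 12 = +28°C.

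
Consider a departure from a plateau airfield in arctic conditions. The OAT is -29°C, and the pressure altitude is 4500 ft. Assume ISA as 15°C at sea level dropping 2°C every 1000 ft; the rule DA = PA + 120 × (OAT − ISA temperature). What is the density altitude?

ISA temperature at 4500 ft = 15 − 2 × (4500/1000) = 6°C.
ISA deviation = -29 − 6 = -35°C.
Density altitude = 4500 + 120 × (-35) = 4500 + (-4200) = 300 ft.

300 ft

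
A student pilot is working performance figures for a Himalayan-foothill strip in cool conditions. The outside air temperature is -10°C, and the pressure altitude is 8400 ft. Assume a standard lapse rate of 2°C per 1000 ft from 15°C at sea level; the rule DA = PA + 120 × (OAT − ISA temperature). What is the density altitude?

ISA temperature at 8400 ft = 15 − 2 × (8400/1000) = -1.8°C.
ISA deviation = -10 − (-1.8) = -8.2°C.
Density altitude = 8400 + 120 × (-8.2) = 8400 + (-984) = 7416 ft.

7416 ft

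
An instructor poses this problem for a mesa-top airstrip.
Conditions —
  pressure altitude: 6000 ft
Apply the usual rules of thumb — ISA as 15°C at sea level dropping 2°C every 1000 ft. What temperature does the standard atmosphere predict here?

ISA temperature = 15 − 2 × (6000/1000) = 15 − 12 = 3°C.

3°C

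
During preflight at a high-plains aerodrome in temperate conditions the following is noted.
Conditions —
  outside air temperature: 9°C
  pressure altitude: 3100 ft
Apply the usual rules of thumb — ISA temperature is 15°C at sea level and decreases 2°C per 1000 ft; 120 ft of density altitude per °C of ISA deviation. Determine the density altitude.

ISA temperature at 3100 ft = 15 − 2 × (3100/1000) = 8.8°C.
ISA deviation = 9 − 8.8 = +0.2°C.
Density altitude = 3100 + 120 × (0.2) = 3100 + (+24) = 3124 ft.

3124 ft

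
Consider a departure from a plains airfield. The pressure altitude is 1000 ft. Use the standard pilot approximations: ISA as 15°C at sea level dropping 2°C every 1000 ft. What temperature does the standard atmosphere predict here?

ISA temperature = 15 − 2 × (1000/1000) = 15 − 2 = 13°C.

13°C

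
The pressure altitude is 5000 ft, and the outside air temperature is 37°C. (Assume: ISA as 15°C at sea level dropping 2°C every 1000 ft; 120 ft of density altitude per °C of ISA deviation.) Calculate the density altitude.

ISA temperature at 5000 ft = 15 − 2 × (5000/1000) = 5°C.
ISA deviation = 37 − 5 = +32°C.
Density altitude = 5000 + 120 × (32) = 5000 + (+3840) = 8840 ft.

8840 ft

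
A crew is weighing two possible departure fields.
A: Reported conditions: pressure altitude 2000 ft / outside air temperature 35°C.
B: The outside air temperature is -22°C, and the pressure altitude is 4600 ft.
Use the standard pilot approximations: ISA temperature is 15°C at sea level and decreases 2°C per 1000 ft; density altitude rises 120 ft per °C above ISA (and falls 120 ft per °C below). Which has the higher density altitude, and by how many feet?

A: ISA temp = 11°C, deviation +24°C, DA = 2000 + 120 × 24 = 4880 ft.
B: ISA temp = 5.8°C, deviation -27.8°C, DA = 4600 + 120 × (-27.8) = 1264 ft.
A is higher by 4880 − 1264 = 3616 ft.

A by 3616 ft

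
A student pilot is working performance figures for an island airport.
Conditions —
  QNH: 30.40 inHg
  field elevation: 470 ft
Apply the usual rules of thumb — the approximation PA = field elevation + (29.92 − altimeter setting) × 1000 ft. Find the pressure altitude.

-10 ft

Pressure correction = (29.92 − 30.40) × 1000 = -480 ft.
Pressure altitude = 470 + (-480) = -10 ft.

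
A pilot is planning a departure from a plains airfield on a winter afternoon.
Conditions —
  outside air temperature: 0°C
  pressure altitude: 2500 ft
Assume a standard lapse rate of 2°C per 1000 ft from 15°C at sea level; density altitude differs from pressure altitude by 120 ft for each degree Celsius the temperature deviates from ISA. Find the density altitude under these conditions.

ISA temperature at 2500 ft = 15 − 2 × (2500/1000) = 10°C.
ISA deviation = 0 − 10 = -10°C.
Density altitude = 2500 + 120 × (-10) = 2500 + (-1200) = 1300 ft.

1300 ft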